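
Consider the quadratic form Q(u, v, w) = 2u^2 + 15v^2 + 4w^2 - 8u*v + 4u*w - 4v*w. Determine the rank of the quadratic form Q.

3

The associated matrix is A = [[2, -4, 2], [-4, 15, -2], [2, -2, 4]].
An LDLᵀ factorisation of A has diagonal entries 2, 7, 10/7.
That gives 3 positive pivots.
The rank is the number of nonzero pivots: 3.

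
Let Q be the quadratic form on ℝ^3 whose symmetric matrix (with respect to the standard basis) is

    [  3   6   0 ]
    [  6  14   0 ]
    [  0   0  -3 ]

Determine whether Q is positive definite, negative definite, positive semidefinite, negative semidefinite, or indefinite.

indefinite

Applying the same elementary operations to the rows and columns of A produces a congruent diagonal matrix with entries 3, 2, -3.
That gives 2 positive, 1 negative pivots.
Hence Q is indefinite.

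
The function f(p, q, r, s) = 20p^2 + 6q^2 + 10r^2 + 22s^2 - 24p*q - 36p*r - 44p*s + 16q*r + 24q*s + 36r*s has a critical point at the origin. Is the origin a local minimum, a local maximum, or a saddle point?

The Hessian at the origin is H = [[40, -24, -36, -44], [-24, 12, 16, 24], [-36, 16, 20, 36], [-44, 24, 36, 44]].
An LDLᵀ factorisation of H has diagonal entries 40, -12/5, 2/3, -8.
So there are 2 positive, 2 negative pivots.
H is indefinite, so the origin is a saddle point.

saddle point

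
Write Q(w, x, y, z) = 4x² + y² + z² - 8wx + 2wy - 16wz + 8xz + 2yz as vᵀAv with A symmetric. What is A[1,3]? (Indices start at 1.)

1

The coefficient of w·y in Q is 2. For a symmetric A this equals A[1,3] + A[3,1] = 2·A[1,3].
So A[1,3] = 2/2 = 1.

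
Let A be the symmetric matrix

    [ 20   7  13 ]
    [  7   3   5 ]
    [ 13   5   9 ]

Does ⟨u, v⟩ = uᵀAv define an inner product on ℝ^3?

yes

Leading principal minors: Δ_1 = 20, Δ_2 = 11, Δ_3 = 2.
All leading principal minors are positive, so by Sylvester's criterion Q is positive definite.
⟨·,·⟩ is an inner product exactly when A is positive definite.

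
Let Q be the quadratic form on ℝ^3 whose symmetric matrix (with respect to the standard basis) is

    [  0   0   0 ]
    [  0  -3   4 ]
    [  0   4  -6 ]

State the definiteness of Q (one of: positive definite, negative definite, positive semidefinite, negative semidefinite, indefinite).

negative semidefinite

Symmetric row and column elimination reduces A to a congruent diagonal form with pivots 0, -3, -2/3.
So there are 2 negative, 1 zero pivots.
Hence Q is negative semidefinite.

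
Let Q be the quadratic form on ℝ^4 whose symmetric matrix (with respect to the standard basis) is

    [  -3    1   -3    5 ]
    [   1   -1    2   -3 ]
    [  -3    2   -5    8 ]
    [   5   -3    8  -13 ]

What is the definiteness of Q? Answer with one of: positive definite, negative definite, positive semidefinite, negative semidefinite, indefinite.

Applying the same elementary operations to the rows and columns of A produces a congruent diagonal matrix with entries -3, -2/3, -1/2, 0.
So there are 3 negative, 1 zero pivots.
Hence Q is negative semidefinite.

negative semidefinite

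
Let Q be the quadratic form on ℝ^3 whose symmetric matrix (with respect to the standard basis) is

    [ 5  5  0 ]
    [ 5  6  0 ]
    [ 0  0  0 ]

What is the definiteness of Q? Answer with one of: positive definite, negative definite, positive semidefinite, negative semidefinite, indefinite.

positive semidefinite

Symmetric row and column elimination reduces A to a congruent diagonal form with pivots 5, 1, 0.
Counting signs: 2 positive, 1 zero.
Hence Q is positive semidefinite.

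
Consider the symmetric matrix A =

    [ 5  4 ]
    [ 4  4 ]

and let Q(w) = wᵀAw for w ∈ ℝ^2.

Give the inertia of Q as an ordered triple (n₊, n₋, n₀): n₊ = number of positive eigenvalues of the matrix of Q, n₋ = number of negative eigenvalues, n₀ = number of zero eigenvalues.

Congruent diagonalization of A (simultaneous row and column reduction) yields pivots 5, 4/5.
So there are 2 positive pivots.

(2, 0, 0)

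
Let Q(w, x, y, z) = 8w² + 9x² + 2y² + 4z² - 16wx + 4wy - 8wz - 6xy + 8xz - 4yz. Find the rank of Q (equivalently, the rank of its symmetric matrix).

3

Write A = [[8, -8, 2, -4], [-8, 9, -3, 4], [2, -3, 2, -2], [-4, 4, -2, 4]].
Symmetric row and column elimination reduces A to a congruent diagonal form with pivots 8, 1, 1/2, 0.
Counting signs: 3 positive, 1 zero.
The rank is the number of nonzero pivots: 3.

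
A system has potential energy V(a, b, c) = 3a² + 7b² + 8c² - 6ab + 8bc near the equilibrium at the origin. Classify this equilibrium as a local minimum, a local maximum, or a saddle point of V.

The Hessian at the origin is H = [[6, -6, 0], [-6, 14, 8], [0, 8, 16]].
Applying the same elementary operations to the rows and columns of H produces a congruent diagonal matrix with entries 6, 8, 8.
That gives 3 positive pivots.
H is positive definite, so the origin is a strict local minimum.

local minimum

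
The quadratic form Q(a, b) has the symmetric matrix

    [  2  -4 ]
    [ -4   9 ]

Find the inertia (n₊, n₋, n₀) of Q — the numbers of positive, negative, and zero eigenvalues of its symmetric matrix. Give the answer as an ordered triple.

Row-reducing A symmetrically gives the diagonal entries 2, 1.
So there are 2 positive pivots.

(2, 0, 0)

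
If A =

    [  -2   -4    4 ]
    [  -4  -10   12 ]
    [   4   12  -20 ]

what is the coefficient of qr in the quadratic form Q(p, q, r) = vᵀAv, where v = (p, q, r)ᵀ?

24

The coefficient of qr is A[2,3] + A[3,2] = 2·12 = 24.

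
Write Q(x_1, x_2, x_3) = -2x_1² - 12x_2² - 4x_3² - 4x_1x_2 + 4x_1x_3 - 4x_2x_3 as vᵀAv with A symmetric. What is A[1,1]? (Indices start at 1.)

-2

The coefficient of x_1² in Q is -2, and that is exactly A[1,1].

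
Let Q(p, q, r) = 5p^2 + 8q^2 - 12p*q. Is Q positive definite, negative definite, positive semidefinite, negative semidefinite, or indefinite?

Write A = [[5, -6, 0], [-6, 8, 0], [0, 0, 0]].
Row-reducing A symmetrically gives the diagonal entries 5, 4/5, 0.
Counting signs: 2 positive, 1 zero.
Hence Q is positive semidefinite.

positive semidefinite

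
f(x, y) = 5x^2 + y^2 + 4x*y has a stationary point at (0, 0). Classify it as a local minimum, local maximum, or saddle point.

The Hessian at the origin is H = [[10, 4], [4, 2]].
det H = 10·2 − (4)² = 4 > 0 and H[1,1] = 10 > 0, so H is positive definite.
Therefore the origin is a local minimum.

local minimum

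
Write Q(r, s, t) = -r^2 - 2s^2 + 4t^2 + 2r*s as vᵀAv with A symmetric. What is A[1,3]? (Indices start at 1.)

The coefficient of r·t in Q is 0. For a symmetric A this equals A[1,3] + A[3,1] = 2·A[1,3].
So A[1,3] = 0/2 = 0.

0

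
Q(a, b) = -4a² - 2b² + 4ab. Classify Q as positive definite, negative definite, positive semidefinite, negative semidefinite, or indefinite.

negative definite

The associated matrix is A = [[-4, 2], [2, -2]].
Congruent diagonalization of A (simultaneous row and column reduction) yields pivots -4, -1.
So there are 2 negative pivots.
Hence Q is negative definite.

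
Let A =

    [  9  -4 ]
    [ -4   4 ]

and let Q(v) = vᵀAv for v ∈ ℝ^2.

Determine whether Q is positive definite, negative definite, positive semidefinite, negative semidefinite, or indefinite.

positive definite

Applying the same elementary operations to the rows and columns of A produces a congruent diagonal matrix with entries 9, 20/9.
So there are 2 positive pivots.
Hence Q is positive definite.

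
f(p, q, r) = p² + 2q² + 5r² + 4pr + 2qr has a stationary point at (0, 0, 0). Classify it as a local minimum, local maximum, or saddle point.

local minimum

The Hessian at the origin is H = [[2, 0, 4], [0, 4, 2], [4, 2, 10]].
Row-reducing H symmetrically gives the diagonal entries 2, 4, 1.
Counting signs: 3 positive.
H is positive definite, so the origin is a strict local minimum.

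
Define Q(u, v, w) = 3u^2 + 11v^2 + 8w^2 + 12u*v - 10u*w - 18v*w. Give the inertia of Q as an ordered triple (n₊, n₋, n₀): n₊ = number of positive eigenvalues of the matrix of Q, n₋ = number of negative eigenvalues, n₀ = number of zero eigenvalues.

The associated matrix is A = [[3, 6, -5], [6, 11, -9], [-5, -9, 8]].
Congruent diagonalization of A (simultaneous row and column reduction) yields pivots 3, -1, 2/3.
So there are 2 positive, 1 negative pivots.

(2, 1, 0)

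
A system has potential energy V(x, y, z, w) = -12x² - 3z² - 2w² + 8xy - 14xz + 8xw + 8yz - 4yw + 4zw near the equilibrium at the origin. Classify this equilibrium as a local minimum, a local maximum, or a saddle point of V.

saddle point

The Hessian at the origin is H = [[-24, 8, -14, 8], [8, 0, 8, -4], [-14, 8, -6, 4], [8, -4, 4, -4]].
Row-reducing H symmetrically gives the diagonal entries -24, 8/3, -2, -3/2.
That gives 1 positive, 3 negative pivots.
H is indefinite, so the origin is a saddle point.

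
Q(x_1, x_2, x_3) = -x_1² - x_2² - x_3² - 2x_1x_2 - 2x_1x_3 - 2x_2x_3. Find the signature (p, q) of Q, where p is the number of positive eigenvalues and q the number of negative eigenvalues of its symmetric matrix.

(0, 1)

The associated matrix is A = [[-1, -1, -1], [-1, -1, -1], [-1, -1, -1]].
Row-reducing A symmetrically gives the diagonal entries -1, 0, 0.
That gives 1 negative, 2 zero pivots.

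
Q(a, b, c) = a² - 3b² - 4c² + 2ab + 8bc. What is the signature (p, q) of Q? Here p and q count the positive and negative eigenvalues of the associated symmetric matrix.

(1, 1)

The symmetric matrix is A = [[1, 1, 0], [1, -3, 4], [0, 4, -4]].
Row-reducing A symmetrically gives the diagonal entries 1, -4, 0.
So there are 1 positive, 1 negative, 1 zero pivots.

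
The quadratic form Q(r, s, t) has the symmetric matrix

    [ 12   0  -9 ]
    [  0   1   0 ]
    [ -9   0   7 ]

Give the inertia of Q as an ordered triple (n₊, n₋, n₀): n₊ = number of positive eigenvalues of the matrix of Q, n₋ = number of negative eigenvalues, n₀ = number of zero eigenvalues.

(3, 0, 0)

Applying the same elementary operations to the rows and columns of A produces a congruent diagonal matrix with entries 12, 1, 1/4.
So there are 3 positive pivots.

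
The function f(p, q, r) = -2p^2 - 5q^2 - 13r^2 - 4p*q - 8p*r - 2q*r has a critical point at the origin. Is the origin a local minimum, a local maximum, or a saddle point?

The Hessian at the origin is H = [[-4, -4, -8], [-4, -10, -2], [-8, -2, -26]].
Applying the same elementary operations to the rows and columns of H produces a congruent diagonal matrix with entries -4, -6, -4.
That gives 3 negative pivots.
H is negative definite, so the origin is a strict local maximum.

local maximum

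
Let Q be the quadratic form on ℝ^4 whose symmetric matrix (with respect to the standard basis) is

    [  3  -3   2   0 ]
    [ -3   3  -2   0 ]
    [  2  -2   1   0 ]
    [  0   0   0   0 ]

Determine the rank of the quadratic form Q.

2

Applying the same elementary operations to the rows and columns of A produces a congruent diagonal matrix with entries 3, 0, -1/3, 0.
That gives 1 positive, 1 negative, 2 zero pivots.
The rank is the number of nonzero pivots: 2.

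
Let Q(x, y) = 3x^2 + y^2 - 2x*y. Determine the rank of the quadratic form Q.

2

The symmetric matrix is A = [[3, -1], [-1, 1]].
An LDLᵀ factorisation of A has diagonal entries 3, 2/3.
Counting signs: 2 positive.
The rank is the number of nonzero pivots: 2.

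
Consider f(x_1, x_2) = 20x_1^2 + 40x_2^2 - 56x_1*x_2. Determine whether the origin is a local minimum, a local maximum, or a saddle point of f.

local minimum

The Hessian at the origin is H = [[40, -56], [-56, 80]].
det H = 40·80 − (-56)² = 64 > 0 and H[1,1] = 40 > 0, so H is positive definite.
Therefore the origin is a local minimum.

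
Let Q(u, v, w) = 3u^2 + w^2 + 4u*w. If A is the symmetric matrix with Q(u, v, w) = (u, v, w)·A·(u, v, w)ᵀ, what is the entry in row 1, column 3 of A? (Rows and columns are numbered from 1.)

The coefficient of u·w in Q is 4. For a symmetric A this equals A[1,3] + A[3,1] = 2·A[1,3].
So A[1,3] = 4/2 = 2.

2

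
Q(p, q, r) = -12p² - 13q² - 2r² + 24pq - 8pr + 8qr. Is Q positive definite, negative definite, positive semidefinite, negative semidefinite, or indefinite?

The symmetric matrix of Q is A = [[-12, 12, -4], [12, -13, 4], [-4, 4, -2]].
Leading principal minors: Δ_1 = -12, Δ_2 = 12, Δ_3 = -8.
The signs alternate starting with Δ_1 < 0, so by Sylvester's criterion Q is negative definite.

negative definite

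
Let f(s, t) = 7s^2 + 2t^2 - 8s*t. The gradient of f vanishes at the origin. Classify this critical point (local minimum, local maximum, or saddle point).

The Hessian at the origin is H = [[14, -8], [-8, 4]].
det H = 14·4 − (-8)² = -8 < 0, so H is indefinite.
Therefore the origin is a saddle point.

saddle point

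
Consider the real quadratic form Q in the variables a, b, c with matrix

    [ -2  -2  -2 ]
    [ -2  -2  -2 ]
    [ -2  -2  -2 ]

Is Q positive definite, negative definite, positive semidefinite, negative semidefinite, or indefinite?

Applying the same elementary operations to the rows and columns of A produces a congruent diagonal matrix with entries -2, 0, 0.
So there are 1 negative, 2 zero pivots.
Hence Q is negative semidefinite.

negative semidefinite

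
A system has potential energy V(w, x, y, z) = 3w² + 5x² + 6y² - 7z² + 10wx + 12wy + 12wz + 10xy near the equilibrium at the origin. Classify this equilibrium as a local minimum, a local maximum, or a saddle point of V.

saddle point

The Hessian at the origin is H = [[6, 10, 12, 12], [10, 10, 10, 0], [12, 10, 12, 0], [12, 0, 0, -14]].
An LDLᵀ factorisation of H has diagonal entries 6, -20/3, 3, 10.
Counting signs: 3 positive, 1 negative.
H is indefinite, so the origin is a saddle point.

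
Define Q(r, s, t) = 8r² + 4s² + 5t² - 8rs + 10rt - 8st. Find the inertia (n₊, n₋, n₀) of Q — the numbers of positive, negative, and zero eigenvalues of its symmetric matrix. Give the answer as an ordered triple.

The associated matrix is A = [[8, -4, 5], [-4, 4, -4], [5, -4, 5]].
Symmetric row and column elimination reduces A to a congruent diagonal form with pivots 8, 2, 3/4.
So there are 3 positive pivots.

(3, 0, 0)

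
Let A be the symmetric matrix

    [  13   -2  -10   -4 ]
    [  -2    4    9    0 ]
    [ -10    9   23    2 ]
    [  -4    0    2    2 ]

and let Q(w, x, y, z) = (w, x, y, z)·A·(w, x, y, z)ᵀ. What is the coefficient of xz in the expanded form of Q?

The coefficient of xz is A[2,4] + A[4,2] = 2·0 = 0.

0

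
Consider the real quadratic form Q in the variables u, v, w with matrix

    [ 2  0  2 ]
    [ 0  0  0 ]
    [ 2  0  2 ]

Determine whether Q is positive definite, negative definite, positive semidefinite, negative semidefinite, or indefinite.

positive semidefinite

Row-reducing A symmetrically gives the diagonal entries 2, 0, 0.
So there are 1 positive, 2 zero pivots.
Hence Q is positive semidefinite.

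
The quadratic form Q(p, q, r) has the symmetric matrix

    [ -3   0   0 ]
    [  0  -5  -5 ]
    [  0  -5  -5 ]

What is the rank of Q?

2

Row-reducing A symmetrically gives the diagonal entries -3, -5, 0.
Counting signs: 2 negative, 1 zero.
The rank is the number of nonzero pivots: 2.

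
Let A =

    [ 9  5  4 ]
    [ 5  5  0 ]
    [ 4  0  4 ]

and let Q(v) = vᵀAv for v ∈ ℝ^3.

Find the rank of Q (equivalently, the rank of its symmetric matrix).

Applying the same elementary operations to the rows and columns of A produces a congruent diagonal matrix with entries 9, 20/9, 0.
Counting signs: 2 positive, 1 zero.
The rank is the number of nonzero pivots: 2.

2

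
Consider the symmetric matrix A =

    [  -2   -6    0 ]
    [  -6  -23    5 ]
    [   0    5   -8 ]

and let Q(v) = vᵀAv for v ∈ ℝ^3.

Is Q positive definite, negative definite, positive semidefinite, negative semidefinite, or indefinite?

negative definite

Leading principal minors: Δ_1 = -2, Δ_2 = 10, Δ_3 = -30.
The signs alternate starting with Δ_1 < 0, so by Sylvester's criterion Q is negative definite.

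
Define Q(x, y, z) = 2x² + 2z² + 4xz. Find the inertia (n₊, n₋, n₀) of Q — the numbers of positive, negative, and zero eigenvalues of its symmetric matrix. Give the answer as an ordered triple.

Write A = [[2, 0, 2], [0, 0, 0], [2, 0, 2]].
Congruent diagonalization of A (simultaneous row and column reduction) yields pivots 2, 0, 0.
So there are 1 positive, 2 zero pivots.

(1, 0, 2)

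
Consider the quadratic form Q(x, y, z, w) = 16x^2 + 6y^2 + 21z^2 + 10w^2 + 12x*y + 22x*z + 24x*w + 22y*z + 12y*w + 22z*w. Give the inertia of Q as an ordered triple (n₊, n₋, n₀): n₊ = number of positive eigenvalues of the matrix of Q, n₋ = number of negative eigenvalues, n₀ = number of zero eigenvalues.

The symmetric matrix is A = [[16, 6, 11, 12], [6, 6, 11, 6], [11, 11, 21, 11], [12, 6, 11, 10]].
Applying the same elementary operations to the rows and columns of A produces a congruent diagonal matrix with entries 16, 15/4, 5/6, 2/5.
That gives 4 positive pivots.

(4, 0, 0)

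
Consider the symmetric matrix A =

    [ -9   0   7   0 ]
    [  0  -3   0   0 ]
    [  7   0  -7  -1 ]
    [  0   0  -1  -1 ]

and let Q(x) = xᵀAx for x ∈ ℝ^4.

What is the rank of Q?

4

Congruent diagonalization of A (simultaneous row and column reduction) yields pivots -9, -3, -14/9, -5/14.
Counting signs: 4 negative.
The rank is the number of nonzero pivots: 4.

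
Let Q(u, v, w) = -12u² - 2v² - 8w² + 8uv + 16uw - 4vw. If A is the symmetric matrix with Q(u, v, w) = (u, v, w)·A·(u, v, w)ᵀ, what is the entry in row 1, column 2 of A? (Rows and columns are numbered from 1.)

4

The coefficient of u·v in Q is 8. For a symmetric A this equals A[1,2] + A[2,1] = 2·A[1,2].
So A[1,2] = 8/2 = 4.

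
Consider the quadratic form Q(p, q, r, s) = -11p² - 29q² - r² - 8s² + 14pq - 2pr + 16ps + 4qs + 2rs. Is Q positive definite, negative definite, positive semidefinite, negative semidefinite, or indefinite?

The associated matrix is A = [[-11, 7, -1, 8], [7, -29, 0, 2], [-1, 0, -1, 1], [8, 2, 1, -8]].
Congruent diagonalization of A (simultaneous row and column reduction) yields pivots -11, -270/11, -241/270, -30/241.
So there are 4 negative pivots.
Hence Q is negative definite.

negative definite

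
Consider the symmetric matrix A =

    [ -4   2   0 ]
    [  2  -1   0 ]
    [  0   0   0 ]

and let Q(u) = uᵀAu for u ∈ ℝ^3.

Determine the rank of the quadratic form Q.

1

Applying the same elementary operations to the rows and columns of A produces a congruent diagonal matrix with entries -4, 0, 0.
So there are 1 negative, 2 zero pivots.
The rank is the number of nonzero pivots: 1.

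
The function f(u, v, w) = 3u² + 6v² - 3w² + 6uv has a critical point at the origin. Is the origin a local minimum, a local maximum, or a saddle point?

The Hessian at the origin is H = [[6, 6, 0], [6, 12, 0], [0, 0, -6]].
Applying the same elementary operations to the rows and columns of H produces a congruent diagonal matrix with entries 6, 6, -6.
So there are 2 positive, 1 negative pivots.
H is indefinite, so the origin is a saddle point.

saddle point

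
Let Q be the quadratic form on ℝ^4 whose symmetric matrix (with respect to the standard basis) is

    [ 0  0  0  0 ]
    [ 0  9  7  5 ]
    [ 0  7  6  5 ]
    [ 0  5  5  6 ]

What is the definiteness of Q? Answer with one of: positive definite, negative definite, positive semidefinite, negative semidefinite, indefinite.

Applying the same elementary operations to the rows and columns of A produces a congruent diagonal matrix with entries 0, 9, 5/9, 1.
So there are 3 positive, 1 zero pivots.
Hence Q is positive semidefinite.

positive semidefinite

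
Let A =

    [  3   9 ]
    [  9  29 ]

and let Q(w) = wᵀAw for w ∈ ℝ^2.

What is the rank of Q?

Congruent diagonalization of A (simultaneous row and column reduction) yields pivots 3, 2.
So there are 2 positive pivots.
The rank is the number of nonzero pivots: 2.

2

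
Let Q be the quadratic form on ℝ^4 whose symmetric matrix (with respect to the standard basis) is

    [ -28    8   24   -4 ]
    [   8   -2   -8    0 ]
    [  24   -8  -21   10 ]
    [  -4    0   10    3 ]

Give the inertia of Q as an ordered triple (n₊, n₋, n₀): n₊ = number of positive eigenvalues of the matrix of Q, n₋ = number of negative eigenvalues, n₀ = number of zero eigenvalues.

(1, 3, 0)

Applying the same elementary operations to the rows and columns of A produces a congruent diagonal matrix with entries -28, 2/7, -5, -1/5.
So there are 1 positive, 3 negative pivots.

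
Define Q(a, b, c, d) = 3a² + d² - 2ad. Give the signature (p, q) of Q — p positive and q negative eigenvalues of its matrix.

The symmetric matrix is A = [[3, 0, 0, -1], [0, 0, 0, 0], [0, 0, 0, 0], [-1, 0, 0, 1]].
Applying the same elementary operations to the rows and columns of A produces a congruent diagonal matrix with entries 3, 0, 0, 2/3.
That gives 2 positive, 2 zero pivots.

(2, 0)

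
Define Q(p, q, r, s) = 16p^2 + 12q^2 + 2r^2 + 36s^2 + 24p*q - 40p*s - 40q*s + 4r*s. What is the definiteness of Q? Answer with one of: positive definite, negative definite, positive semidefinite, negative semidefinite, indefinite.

positive definite

The associated matrix is A = [[16, 12, 0, -20], [12, 12, 0, -20], [0, 0, 2, 2], [-20, -20, 2, 36]].
Symmetric row and column elimination reduces A to a congruent diagonal form with pivots 16, 3, 2, 2/3.
Counting signs: 4 positive.
Hence Q is positive definite.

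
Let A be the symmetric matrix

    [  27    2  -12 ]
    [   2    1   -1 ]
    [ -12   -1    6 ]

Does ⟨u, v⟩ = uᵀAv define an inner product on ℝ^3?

Applying the same elementary operations to the rows and columns of A produces a congruent diagonal matrix with entries 27, 23/27, 15/23.
That gives 3 positive pivots.
Hence Q is positive definite.
⟨·,·⟩ is an inner product exactly when A is positive definite.

yes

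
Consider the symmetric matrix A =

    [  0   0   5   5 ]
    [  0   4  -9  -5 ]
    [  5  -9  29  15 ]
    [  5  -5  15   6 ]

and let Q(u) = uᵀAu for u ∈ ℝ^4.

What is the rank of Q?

Row reduction of A gives 4 nonzero rows, so rank A = 4.

4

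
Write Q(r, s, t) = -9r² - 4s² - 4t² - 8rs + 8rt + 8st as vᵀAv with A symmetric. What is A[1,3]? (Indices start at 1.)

4

The coefficient of r·t in Q is 8. For a symmetric A this equals A[1,3] + A[3,1] = 2·A[1,3].
So A[1,3] = 8/2 = 4.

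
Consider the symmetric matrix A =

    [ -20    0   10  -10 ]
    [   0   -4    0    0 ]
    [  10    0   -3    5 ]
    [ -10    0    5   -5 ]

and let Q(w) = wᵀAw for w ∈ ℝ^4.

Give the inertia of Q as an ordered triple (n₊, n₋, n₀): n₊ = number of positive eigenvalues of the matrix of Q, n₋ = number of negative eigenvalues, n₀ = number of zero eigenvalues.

(1, 2, 1)

Row-reducing A symmetrically gives the diagonal entries -20, -4, 2, 0.
Counting signs: 1 positive, 2 negative, 1 zero.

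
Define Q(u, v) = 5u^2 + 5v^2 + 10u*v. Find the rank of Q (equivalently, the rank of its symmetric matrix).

1

Write A = [[5, 5], [5, 5]].
Row-reducing A symmetrically gives the diagonal entries 5, 0.
That gives 1 positive, 1 zero pivots.
The rank is the number of nonzero pivots: 1.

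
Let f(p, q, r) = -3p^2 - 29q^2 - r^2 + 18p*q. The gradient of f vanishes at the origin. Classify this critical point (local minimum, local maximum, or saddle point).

local maximum

The Hessian at the origin is H = [[-6, 18, 0], [18, -58, 0], [0, 0, -2]].
An LDLᵀ factorisation of H has diagonal entries -6, -4, -2.
That gives 3 negative pivots.
H is negative definite, so the origin is a strict local maximum.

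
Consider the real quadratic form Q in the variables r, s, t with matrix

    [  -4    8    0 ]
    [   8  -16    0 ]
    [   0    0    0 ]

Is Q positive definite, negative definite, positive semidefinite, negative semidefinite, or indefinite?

Row-reducing A symmetrically gives the diagonal entries -4, 0, 0.
That gives 1 negative, 2 zero pivots.
Hence Q is negative semidefinite.

negative semidefinite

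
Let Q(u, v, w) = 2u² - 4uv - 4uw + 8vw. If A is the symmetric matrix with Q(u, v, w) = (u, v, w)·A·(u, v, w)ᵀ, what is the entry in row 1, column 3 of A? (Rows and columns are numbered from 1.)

-2

The coefficient of u·w in Q is -4. For a symmetric A this equals A[1,3] + A[3,1] = 2·A[1,3].
So A[1,3] = -4/2 = -2.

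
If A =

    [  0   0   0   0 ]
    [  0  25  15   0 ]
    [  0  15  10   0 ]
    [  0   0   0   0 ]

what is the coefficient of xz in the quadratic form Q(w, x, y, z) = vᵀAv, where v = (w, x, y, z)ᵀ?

The coefficient of xz is A[2,4] + A[4,2] = 2·0 = 0.

0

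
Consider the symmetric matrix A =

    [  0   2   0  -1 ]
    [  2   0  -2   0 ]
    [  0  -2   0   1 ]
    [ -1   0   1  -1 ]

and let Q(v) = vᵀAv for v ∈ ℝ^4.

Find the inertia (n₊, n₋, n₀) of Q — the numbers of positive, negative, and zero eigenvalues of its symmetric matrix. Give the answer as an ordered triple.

(1, 2, 1)

By Sylvester's law of inertia any congruent diagonalization of A has 1 positive, 2 negative and 1 zero entries.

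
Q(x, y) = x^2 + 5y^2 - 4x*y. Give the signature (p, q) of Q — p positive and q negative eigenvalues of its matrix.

The symmetric matrix is A = [[1, -2], [-2, 5]].
Congruent diagonalization of A (simultaneous row and column reduction) yields pivots 1, 1.
That gives 2 positive pivots.

(2, 0)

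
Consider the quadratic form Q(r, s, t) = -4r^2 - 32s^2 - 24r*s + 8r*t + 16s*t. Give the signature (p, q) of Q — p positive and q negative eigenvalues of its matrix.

Write A = [[-4, -12, 4], [-12, -32, 8], [4, 8, 0]].
Row-reducing A symmetrically gives the diagonal entries -4, 4, 0.
That gives 1 positive, 1 negative, 1 zero pivots.

(1, 1)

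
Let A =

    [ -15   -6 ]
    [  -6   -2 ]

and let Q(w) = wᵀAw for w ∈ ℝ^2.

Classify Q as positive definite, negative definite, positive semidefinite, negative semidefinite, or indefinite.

Applying the same elementary operations to the rows and columns of A produces a congruent diagonal matrix with entries -15, 2/5.
That gives 1 positive, 1 negative pivots.
Hence Q is indefinite.

indefinite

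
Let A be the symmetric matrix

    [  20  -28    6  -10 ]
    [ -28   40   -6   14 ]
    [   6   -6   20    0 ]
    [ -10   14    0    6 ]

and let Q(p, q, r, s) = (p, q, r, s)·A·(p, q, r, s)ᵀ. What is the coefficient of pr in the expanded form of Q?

The coefficient of pr is A[1,3] + A[3,1] = 2·6 = 12.

12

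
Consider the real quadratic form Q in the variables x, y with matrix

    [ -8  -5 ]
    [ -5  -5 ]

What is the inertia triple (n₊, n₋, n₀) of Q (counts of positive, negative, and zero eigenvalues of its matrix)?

(0, 2, 0)

Applying the same elementary operations to the rows and columns of A produces a congruent diagonal matrix with entries -8, -15/8.
That gives 2 negative pivots.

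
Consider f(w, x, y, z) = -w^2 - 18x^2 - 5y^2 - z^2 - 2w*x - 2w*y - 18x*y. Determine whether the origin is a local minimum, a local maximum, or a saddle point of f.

local maximum

The Hessian at the origin is H = [[-2, -2, -2, 0], [-2, -36, -18, 0], [-2, -18, -10, 0], [0, 0, 0, -2]].
Symmetric row and column elimination reduces H to a congruent diagonal form with pivots -2, -34, -8/17, -2.
That gives 4 negative pivots.
H is negative definite, so the origin is a strict local maximum.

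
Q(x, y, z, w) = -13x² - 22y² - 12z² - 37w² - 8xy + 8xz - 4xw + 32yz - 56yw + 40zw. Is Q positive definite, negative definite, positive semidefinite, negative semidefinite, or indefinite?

negative definite

The symmetric matrix of Q is A = [[-13, -4, 4, -2], [-4, -22, 16, -28], [4, 16, -12, 20], [-2, -28, 20, -37]].
Leading principal minors: Δ_1 = -13, Δ_2 = 270, Δ_3 = -72, Δ_4 = 40.
The signs alternate starting with Δ_1 < 0, so by Sylvester's criterion Q is negative definite.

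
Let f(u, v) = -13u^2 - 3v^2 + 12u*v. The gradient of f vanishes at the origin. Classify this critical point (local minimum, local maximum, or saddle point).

The Hessian at the origin is H = [[-26, 12], [12, -6]].
det H = -26·-6 − (12)² = 12 > 0 and H[1,1] = -26 < 0, so H is negative definite.
Therefore the origin is a local maximum.

local maximum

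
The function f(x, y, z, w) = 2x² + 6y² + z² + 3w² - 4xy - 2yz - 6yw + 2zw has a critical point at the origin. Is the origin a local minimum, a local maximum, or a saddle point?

local minimum

The Hessian at the origin is H = [[4, -4, 0, 0], [-4, 12, -2, -6], [0, -2, 2, 2], [0, -6, 2, 6]].
An LDLᵀ factorisation of H has diagonal entries 4, 8, 3/2, 4/3.
That gives 4 positive pivots.
H is positive definite, so the origin is a strict local minimum.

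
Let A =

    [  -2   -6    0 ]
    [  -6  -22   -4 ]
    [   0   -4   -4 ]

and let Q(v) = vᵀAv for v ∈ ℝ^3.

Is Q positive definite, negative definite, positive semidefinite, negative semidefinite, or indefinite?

negative semidefinite

Congruent diagonalization of A (simultaneous row and column reduction) yields pivots -2, -4, 0.
That gives 2 negative, 1 zero pivots.
Hence Q is negative semidefinite.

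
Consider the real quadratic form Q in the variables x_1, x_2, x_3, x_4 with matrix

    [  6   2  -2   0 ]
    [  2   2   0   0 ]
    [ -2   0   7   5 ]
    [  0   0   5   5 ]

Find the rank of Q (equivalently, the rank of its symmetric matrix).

Applying the same elementary operations to the rows and columns of A produces a congruent diagonal matrix with entries 6, 4/3, 6, 5/6.
That gives 4 positive pivots.
The rank is the number of nonzero pivots: 4.

4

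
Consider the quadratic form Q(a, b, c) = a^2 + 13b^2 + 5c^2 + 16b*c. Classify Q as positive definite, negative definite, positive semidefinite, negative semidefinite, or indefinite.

The symmetric matrix of Q is A = [[1, 0, 0], [0, 13, 8], [0, 8, 5]].
Leading principal minors: Δ_1 = 1, Δ_2 = 13, Δ_3 = 1.
All leading principal minors are positive, so by Sylvester's criterion Q is positive definite.

positive definite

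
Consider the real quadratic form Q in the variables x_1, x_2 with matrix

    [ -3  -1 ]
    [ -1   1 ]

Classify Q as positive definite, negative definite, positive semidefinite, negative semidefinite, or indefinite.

Symmetric row and column elimination reduces A to a congruent diagonal form with pivots -3, 4/3.
Counting signs: 1 positive, 1 negative.
Hence Q is indefinite.

indefinite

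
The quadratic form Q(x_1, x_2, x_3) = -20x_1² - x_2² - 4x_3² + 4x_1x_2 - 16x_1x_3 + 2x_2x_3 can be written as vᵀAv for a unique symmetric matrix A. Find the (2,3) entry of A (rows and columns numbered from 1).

1

The coefficient of x_2·x_3 in Q is 2. For a symmetric A this equals A[2,3] + A[3,2] = 2·A[2,3].
So A[2,3] = 2/2 = 1.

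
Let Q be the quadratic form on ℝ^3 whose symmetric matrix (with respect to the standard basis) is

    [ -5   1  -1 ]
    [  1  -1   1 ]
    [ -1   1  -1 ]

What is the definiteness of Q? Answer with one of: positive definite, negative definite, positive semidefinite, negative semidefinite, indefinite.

negative semidefinite

Congruent diagonalization of A (simultaneous row and column reduction) yields pivots -5, -4/5, 0.
So there are 2 negative, 1 zero pivots.
Hence Q is negative semidefinite.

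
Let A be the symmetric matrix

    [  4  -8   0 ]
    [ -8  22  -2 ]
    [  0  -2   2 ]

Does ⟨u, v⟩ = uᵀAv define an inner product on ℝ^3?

Leading principal minors: Δ_1 = 4, Δ_2 = 24, Δ_3 = 32.
All leading principal minors are positive, so by Sylvester's criterion Q is positive definite.
⟨·,·⟩ is an inner product exactly when A is positive definite.

yes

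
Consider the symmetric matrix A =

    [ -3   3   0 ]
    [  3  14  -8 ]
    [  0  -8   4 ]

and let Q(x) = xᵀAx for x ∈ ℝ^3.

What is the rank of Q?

3

Applying the same elementary operations to the rows and columns of A produces a congruent diagonal matrix with entries -3, 17, 4/17.
That gives 2 positive, 1 negative pivots.
The rank is the number of nonzero pivots: 3.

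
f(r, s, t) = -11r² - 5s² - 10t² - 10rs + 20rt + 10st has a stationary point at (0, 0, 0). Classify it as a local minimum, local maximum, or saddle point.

The Hessian at the origin is H = [[-22, -10, 20], [-10, -10, 10], [20, 10, -20]].
Applying the same elementary operations to the rows and columns of H produces a congruent diagonal matrix with entries -22, -60/11, -5/3.
That gives 3 negative pivots.
H is negative definite, so the origin is a strict local maximum.

local maximum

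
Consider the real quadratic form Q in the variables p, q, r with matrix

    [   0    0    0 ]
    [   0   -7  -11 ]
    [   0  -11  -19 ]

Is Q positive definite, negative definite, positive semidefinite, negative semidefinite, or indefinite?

negative semidefinite

Row-reducing A symmetrically gives the diagonal entries 0, -7, -12/7.
Counting signs: 2 negative, 1 zero.
Hence Q is negative semidefinite.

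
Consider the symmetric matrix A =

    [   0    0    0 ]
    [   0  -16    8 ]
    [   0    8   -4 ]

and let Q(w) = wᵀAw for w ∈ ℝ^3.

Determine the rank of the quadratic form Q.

1

Applying the same elementary operations to the rows and columns of A produces a congruent diagonal matrix with entries 0, -16, 0.
Counting signs: 1 negative, 2 zero.
The rank is the number of nonzero pivots: 1.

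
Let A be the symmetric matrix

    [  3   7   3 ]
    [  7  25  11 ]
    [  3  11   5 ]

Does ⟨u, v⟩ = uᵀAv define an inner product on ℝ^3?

Leading principal minors: Δ_1 = 3, Δ_2 = 26, Δ_3 = 4.
All leading principal minors are positive, so by Sylvester's criterion Q is positive definite.
⟨·,·⟩ is an inner product exactly when A is positive definite.

yes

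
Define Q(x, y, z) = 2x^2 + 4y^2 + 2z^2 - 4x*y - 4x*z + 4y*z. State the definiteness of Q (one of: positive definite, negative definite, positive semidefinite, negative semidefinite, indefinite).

positive semidefinite

Write A = [[2, -2, -2], [-2, 4, 2], [-2, 2, 2]].
Row-reducing A symmetrically gives the diagonal entries 2, 2, 0.
That gives 2 positive, 1 zero pivots.
Hence Q is positive semidefinite.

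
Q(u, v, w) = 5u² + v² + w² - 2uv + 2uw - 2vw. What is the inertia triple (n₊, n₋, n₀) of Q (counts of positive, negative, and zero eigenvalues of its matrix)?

The symmetric matrix is A = [[5, -1, 1], [-1, 1, -1], [1, -1, 1]].
Symmetric row and column elimination reduces A to a congruent diagonal form with pivots 5, 4/5, 0.
That gives 2 positive, 1 zero pivots.

(2, 0, 1)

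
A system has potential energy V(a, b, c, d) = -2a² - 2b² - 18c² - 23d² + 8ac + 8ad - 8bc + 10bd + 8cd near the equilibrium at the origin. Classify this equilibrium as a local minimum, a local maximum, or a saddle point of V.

The Hessian at the origin is H = [[-4, 0, 8, 8], [0, -4, -8, 10], [8, -8, -36, 8], [8, 10, 8, -46]].
Symmetric row and column elimination reduces H to a congruent diagonal form with pivots -4, -4, -4, -1.
That gives 4 negative pivots.
H is negative definite, so the origin is a strict local maximum.

local maximum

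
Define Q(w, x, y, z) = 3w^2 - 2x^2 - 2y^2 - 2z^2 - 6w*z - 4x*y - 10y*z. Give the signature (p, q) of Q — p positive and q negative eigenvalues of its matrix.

The symmetric matrix is A = [[3, 0, 0, -3], [0, -2, -2, 0], [0, -2, -2, -5], [-3, 0, -5, -2]].
By Sylvester's law of inertia any congruent diagonalization of A has 2 positive, 2 negative and 0 zero entries.

(2, 2)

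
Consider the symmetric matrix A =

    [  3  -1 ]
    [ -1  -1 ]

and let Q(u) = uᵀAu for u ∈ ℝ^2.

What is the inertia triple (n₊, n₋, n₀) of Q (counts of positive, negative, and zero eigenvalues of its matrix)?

(1, 1, 0)

Applying the same elementary operations to the rows and columns of A produces a congruent diagonal matrix with entries 3, -4/3.
That gives 1 positive, 1 negative pivots.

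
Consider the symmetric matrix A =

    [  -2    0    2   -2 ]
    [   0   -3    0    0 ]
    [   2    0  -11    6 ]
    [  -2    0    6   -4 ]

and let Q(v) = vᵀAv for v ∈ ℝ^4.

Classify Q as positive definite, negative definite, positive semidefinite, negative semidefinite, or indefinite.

An LDLᵀ factorisation of A has diagonal entries -2, -3, -9, -2/9.
So there are 4 negative pivots.
Hence Q is negative definite.

negative definite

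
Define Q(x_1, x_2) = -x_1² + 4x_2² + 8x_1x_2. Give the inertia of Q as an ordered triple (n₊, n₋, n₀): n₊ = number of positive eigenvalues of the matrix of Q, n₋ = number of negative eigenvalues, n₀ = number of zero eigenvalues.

(1, 1, 0)

The symmetric matrix is A = [[-1, 4], [4, 4]].
Row-reducing A symmetrically gives the diagonal entries -1, 20.
Counting signs: 1 positive, 1 negative.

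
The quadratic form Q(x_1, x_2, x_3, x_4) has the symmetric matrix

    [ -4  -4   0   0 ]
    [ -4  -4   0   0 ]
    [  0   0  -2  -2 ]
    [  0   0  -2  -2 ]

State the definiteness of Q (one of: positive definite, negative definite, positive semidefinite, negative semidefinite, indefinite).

negative semidefinite

Applying the same elementary operations to the rows and columns of A produces a congruent diagonal matrix with entries -4, 0, -2, 0.
So there are 2 negative, 2 zero pivots.
Hence Q is negative semidefinite.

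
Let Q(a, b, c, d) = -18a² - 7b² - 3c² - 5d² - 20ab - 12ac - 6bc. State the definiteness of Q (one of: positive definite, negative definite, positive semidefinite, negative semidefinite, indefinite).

The symmetric matrix of Q is A = [[-18, -10, -6, 0], [-10, -7, -3, 0], [-6, -3, -3, 0], [0, 0, 0, -5]].
Leading principal minors: Δ_1 = -18, Δ_2 = 26, Δ_3 = -24, Δ_4 = 120.
The signs alternate starting with Δ_1 < 0, so by Sylvester's criterion Q is negative definite.

negative definite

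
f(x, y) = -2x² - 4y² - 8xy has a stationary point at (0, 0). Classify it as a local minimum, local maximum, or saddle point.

The Hessian at the origin is H = [[-4, -8], [-8, -8]].
det H = -4·-8 − (-8)² = -32 < 0, so H is indefinite.
Therefore the origin is a saddle point.

saddle point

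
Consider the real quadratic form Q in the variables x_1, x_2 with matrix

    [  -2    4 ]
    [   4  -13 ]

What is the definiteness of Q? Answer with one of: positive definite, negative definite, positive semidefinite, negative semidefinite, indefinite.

negative definite

Applying the same elementary operations to the rows and columns of A produces a congruent diagonal matrix with entries -2, -5.
So there are 2 negative pivots.
Hence Q is negative definite.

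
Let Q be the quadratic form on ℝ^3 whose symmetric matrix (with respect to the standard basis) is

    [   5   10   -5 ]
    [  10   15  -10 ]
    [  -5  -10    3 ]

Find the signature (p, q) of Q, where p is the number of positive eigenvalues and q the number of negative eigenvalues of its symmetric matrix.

(1, 2)

An LDLᵀ factorisation of A has diagonal entries 5, -5, -2.
Counting signs: 1 positive, 2 negative.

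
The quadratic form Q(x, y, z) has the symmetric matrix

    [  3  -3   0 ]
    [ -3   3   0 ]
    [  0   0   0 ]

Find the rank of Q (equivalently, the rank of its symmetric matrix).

Row-reducing A symmetrically gives the diagonal entries 3, 0, 0.
That gives 1 positive, 2 zero pivots.
The rank is the number of nonzero pivots: 1.

1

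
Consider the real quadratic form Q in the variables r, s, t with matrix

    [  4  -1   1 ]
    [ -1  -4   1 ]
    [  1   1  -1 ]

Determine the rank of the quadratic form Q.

3

Row-reducing A symmetrically gives the diagonal entries 4, -17/4, -15/17.
Counting signs: 1 positive, 2 negative.
The rank is the number of nonzero pivots: 3.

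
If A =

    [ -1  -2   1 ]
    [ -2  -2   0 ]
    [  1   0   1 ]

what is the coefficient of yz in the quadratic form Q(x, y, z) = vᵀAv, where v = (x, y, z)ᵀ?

The coefficient of yz is A[2,3] + A[3,2] = 2·0 = 0.

0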